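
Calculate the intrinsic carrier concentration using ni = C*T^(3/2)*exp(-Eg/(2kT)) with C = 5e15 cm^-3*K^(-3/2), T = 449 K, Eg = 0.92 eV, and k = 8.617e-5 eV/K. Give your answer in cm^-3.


Step 1: Compute kT = 8.617e-5 * 449 = 0.03869033 eV
Step 2: Exponent = -Eg/(2kT) = -0.92/(2*0.03869033) = -11.88928
Step 3: T^(3/2) = 449^1.5 = 9514.14
Step 4: ni = 5e15 * 9514.14 * exp(-11.88928) = 3.27e+14 cm^-3

3.27e+14


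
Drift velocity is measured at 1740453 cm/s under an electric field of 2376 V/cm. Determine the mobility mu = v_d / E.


Step 1: mu = v_d / E
Step 2: mu = 1740453 / 2376
Step 3: mu = 732.51 cm^2/(V*s)

732.51


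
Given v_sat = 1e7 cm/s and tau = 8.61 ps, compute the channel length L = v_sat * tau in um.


Step 1: tau in seconds = 8.61 ps * 1e-12 = 8.6100e-12 s
Step 2: L = v_sat * tau = 1e7 * 8.6100e-12 = 8.6100e-05 cm
Step 3: L in um = 8.6100e-05 * 1e4 = 0.861 um

0.861


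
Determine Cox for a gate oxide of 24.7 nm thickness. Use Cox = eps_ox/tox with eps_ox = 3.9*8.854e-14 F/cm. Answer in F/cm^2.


Step 1: eps_ox = 3.9 * 8.854e-14 = 3.45306e-13 F/cm
Step 2: tox in cm = 24.7 nm * 1e-7 = 2.4700e-06 cm
Step 3: Cox = 3.45306e-13 / 2.4700e-06 = 1.40e-07 F/cm^2

1.40e-07


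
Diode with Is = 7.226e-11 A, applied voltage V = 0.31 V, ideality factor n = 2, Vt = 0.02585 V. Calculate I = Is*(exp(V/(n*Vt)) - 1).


Step 1: V/(n*Vt) = 0.31/(2*0.02585) = 5.9961
Step 2: exp(5.9961) = 4.0186e+02
Step 3: I = 7.226e-11 * (4.0186e+02 - 1) = 2.90e-08 A

2.90e-08


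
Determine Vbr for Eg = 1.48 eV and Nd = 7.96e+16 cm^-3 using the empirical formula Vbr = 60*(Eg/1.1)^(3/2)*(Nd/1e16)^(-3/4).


Step 1: Eg/1.1 = 1.48/1.1 = 1.345455
Step 2: (Eg/1.1)^1.5 = 1.345455^1.5 = 1.560644
Step 3: (Nd/1e16)^(-0.75) = (7.96)^(-0.75) = 0.211016
Step 4: Vbr = 60 * 1.560644 * 0.211016 = 19.8 V

19.8


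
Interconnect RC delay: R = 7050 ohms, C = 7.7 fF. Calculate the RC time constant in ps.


Step 1: tau = R * C
Step 2: tau = 7050 * 7.7 fF = 7050 * 7.7e-15 F
Step 3: tau = 5.4285e-11 s = 54.285 ps

54.285


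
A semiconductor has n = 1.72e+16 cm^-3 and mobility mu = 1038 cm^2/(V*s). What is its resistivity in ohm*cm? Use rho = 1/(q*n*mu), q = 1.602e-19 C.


Step 1: sigma = q * n * mu = 1.602e-19 * 1.72e+16 * 1038 = 2.86015e+00 S/cm
Step 2: rho = 1 / sigma = 1 / 2.86015e+00 = 0.3496 ohm*cm

0.3496


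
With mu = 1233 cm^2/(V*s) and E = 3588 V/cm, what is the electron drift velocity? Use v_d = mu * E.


Step 1: v_d = mu * E
Step 2: v_d = 1233 * 3588 = 4424004
Step 3: v_d = 4.42e+06 cm/s

4.42e+06


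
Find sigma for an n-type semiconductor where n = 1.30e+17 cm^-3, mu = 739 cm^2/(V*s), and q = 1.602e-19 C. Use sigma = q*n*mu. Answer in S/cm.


Step 1: sigma = q * n * mu
Step 2: sigma = 1.602e-19 * 1.30e+17 * 739
Step 3: sigma = 1.539e+01 S/cm

1.539e+01


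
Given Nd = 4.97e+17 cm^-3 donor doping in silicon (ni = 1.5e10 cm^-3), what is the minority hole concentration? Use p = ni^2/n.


Step 1: Since Nd >> ni, n ≈ Nd = 4.97e+17 cm^-3
Step 2: p = ni^2 / n = (1.5e10)^2 / 4.97e+17
Step 3: p = 2.25e20 / 4.97e+17 = 4.53e+02 cm^-3

4.53e+02


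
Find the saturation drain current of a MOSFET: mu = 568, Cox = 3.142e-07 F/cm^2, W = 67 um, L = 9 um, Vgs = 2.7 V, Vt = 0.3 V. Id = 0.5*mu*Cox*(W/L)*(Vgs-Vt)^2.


Step 1: Overdrive voltage Vov = Vgs - Vt = 2.7 - 0.3 = 2.4 V
Step 2: W/L = 67/9 = 7.44444
Step 3: Id = 0.5 * 568 * 3.142e-07 * 7.44444 * 2.4^2
Step 4: Id = 3.83e-03 A

3.83e-03


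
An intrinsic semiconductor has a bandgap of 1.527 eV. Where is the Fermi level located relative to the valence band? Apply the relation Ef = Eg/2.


Step 1: For an intrinsic semiconductor, the Fermi level sits at midgap.
Step 2: Ef = Eg / 2 = 1.527 / 2 = 0.7635 eV

0.7635


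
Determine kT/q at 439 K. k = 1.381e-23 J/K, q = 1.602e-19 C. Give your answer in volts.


Step 1: kT = 1.381e-23 * 439 = 6.06259e-21 J
Step 2: Vt = kT/q = 6.06259e-21 / 1.602e-19
Step 3: Vt = 0.03784 V

0.03784


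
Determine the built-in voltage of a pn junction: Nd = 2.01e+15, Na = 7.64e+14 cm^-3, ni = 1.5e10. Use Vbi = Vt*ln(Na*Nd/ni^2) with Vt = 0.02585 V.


Step 1: Compute Na*Nd/ni^2 = 7.64e+14 * 2.01e+15 / (1.5e10)^2 = 6.8251e+09
Step 2: ln(6.8251e+09) = 22.6439
Step 3: Vbi = 0.02585 * 22.6439 = 0.585 V

0.585


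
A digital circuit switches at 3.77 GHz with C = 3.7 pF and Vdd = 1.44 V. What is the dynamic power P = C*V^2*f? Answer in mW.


Step 1: V^2 = 1.44^2 = 2.0736 V^2
Step 2: P = C*V^2*f = 3.7e-12 F * 2.0736 * 3.77e9 Hz
Step 3: P = 2.89246464e-02 W
Step 4: P = 28.925 mW

28.925


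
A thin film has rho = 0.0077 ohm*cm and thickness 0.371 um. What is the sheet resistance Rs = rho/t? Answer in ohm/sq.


Step 1: Convert thickness to cm: t = 0.371 um = 3.7100e-05 cm
Step 2: Rs = rho / t = 0.0077 / 3.7100e-05
Step 3: Rs = 207.5 ohm/sq

207.5


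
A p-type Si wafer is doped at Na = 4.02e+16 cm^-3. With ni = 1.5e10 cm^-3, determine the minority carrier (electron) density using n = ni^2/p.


Step 1: Majority hole concentration p ≈ Na = 4.02e+16 cm^-3
Step 2: n = ni^2 / Na = (1.5e10)^2 / 4.02e+16
Step 3: n = 5.60e+03 cm^-3

5.60e+03


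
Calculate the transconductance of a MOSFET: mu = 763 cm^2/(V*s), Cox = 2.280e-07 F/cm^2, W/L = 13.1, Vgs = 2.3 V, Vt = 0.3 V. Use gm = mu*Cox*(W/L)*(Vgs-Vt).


Step 1: Vov = Vgs - Vt = 2.3 - 0.3 = 2.0 V
Step 2: gm = mu * Cox * (W/L) * Vov
Step 3: gm = 763 * 2.280e-07 * 13.1 * 2.0 = 4.56e-03 S

4.56e-03


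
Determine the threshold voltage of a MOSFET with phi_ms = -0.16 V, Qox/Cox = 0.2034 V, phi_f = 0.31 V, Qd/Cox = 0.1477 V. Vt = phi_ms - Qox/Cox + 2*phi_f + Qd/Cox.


Step 1: Vt = phi_ms - Qox/Cox + 2*phi_f + Qd/Cox
Step 2: Vt = -0.16 - 0.2034 + 2*0.31 + 0.1477
Step 3: Vt = -0.16 - 0.2034 + 0.62 + 0.1477
Step 4: Vt = 0.4043 V

0.4043


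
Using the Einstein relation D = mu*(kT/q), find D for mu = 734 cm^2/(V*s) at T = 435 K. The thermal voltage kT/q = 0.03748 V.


Step 1: D = mu * (kT/q)
Step 2: D = 734 * 0.03748
Step 3: D = 27.51 cm^2/s

27.51


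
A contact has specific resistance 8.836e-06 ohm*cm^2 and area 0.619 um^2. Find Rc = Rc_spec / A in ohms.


Step 1: Convert area to cm^2: 0.619 um^2 = 6.1900e-09 cm^2
Step 2: Rc = Rc_spec / A = 8.836e-06 / 6.1900e-09
Step 3: Rc = 1.43e+03 ohms

1.43e+03


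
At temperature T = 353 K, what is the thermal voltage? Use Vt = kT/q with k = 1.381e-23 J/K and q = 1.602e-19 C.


Step 1: kT = 1.381e-23 * 353 = 4.87493e-21 J
Step 2: Vt = kT/q = 4.87493e-21 / 1.602e-19
Step 3: Vt = 0.03043 V

0.03043


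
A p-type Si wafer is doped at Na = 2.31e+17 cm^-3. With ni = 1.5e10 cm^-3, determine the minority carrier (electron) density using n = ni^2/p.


Step 1: Majority hole concentration p ≈ Na = 2.31e+17 cm^-3
Step 2: n = ni^2 / Na = (1.5e10)^2 / 2.31e+17
Step 3: n = 9.74e+02 cm^-3

9.74e+02


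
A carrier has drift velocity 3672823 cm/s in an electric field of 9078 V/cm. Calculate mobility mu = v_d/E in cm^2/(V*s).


Step 1: mu = v_d / E
Step 2: mu = 3672823 / 9078
Step 3: mu = 404.59 cm^2/(V*s)

404.59


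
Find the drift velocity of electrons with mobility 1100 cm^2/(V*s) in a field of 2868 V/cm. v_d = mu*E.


Step 1: v_d = mu * E
Step 2: v_d = 1100 * 2868 = 3154800
Step 3: v_d = 3.15e+06 cm/s

3.15e+06


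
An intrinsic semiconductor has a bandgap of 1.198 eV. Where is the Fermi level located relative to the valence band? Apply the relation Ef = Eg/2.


Step 1: For an intrinsic semiconductor, the Fermi level sits at midgap.
Step 2: Ef = Eg / 2 = 1.198 / 2 = 0.599 eV

0.599


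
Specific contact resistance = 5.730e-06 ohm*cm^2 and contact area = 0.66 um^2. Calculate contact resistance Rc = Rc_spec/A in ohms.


Step 1: Convert area to cm^2: 0.66 um^2 = 6.6000e-09 cm^2
Step 2: Rc = Rc_spec / A = 5.730e-06 / 6.6000e-09
Step 3: Rc = 8.68e+02 ohms

8.68e+02


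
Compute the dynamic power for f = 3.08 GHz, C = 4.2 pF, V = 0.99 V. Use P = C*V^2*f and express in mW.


Step 1: V^2 = 0.99^2 = 0.9801 V^2
Step 2: P = C*V^2*f = 4.2e-12 F * 0.9801 * 3.08e9 Hz
Step 3: P = 1.26785736e-02 W
Step 4: P = 12.679 mW

12.679


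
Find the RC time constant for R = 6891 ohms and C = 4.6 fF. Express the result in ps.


Step 1: tau = R * C
Step 2: tau = 6891 * 4.6 fF = 6891 * 4.6e-15 F
Step 3: tau = 3.16986e-11 s = 31.6986 ps

31.6986


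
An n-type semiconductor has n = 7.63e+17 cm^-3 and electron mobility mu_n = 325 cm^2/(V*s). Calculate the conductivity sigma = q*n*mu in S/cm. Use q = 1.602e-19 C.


Step 1: sigma = q * n * mu
Step 2: sigma = 1.602e-19 * 7.63e+17 * 325
Step 3: sigma = 3.973e+01 S/cm

3.973e+01


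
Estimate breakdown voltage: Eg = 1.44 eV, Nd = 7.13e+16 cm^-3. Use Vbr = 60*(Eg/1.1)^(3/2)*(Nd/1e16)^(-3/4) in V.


Step 1: Eg/1.1 = 1.44/1.1 = 1.309091
Step 2: (Eg/1.1)^1.5 = 1.309091^1.5 = 1.497803
Step 3: (Nd/1e16)^(-0.75) = (7.13)^(-0.75) = 0.229183
Step 4: Vbr = 60 * 1.497803 * 0.229183 = 20.6 V

20.6


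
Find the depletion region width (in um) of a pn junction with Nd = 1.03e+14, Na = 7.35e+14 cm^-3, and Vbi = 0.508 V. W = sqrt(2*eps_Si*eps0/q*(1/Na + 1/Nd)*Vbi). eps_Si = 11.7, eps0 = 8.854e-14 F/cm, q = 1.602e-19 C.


Step 1: 1/Na + 1/Nd = 1/7.35e+14 + 1/1.03e+14 = 1.10693e-14
Step 2: 2*eps*eps0/q = 2*11.7*8.854e-14/1.602e-19 = 1.293281e+07
Step 3: W^2 = 1.293281e+07 * 1.10693e-14 * 0.508 = 7.27238e-08
Step 4: W = sqrt(7.27238e-08) = 2.697e-04 cm = 2.697 um

2.697


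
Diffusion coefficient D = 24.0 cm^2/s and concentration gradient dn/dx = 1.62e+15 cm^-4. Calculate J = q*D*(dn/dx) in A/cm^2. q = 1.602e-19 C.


Step 1: J = q * D * (dn/dx)
Step 2: J = 1.602e-19 * 24.0 * 1.62e+15
Step 3: J = 6.23e-03 A/cm^2

6.23e-03


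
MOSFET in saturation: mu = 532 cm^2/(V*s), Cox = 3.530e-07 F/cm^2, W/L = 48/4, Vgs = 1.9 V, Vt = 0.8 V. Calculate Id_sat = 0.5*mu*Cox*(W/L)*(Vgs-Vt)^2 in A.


Step 1: Overdrive voltage Vov = Vgs - Vt = 1.9 - 0.8 = 1.1 V
Step 2: W/L = 48/4 = 12
Step 3: Id = 0.5 * 532 * 3.530e-07 * 12 * 1.1^2
Step 4: Id = 1.36e-03 A

1.36e-03


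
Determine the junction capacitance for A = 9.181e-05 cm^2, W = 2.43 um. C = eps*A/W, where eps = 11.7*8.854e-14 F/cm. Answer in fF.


Step 1: eps_Si = 11.7 * 8.854e-14 = 1.035918e-12 F/cm
Step 2: W in cm = 2.43 * 1e-4 = 2.43e-04 cm
Step 3: C = 1.035918e-12 * 9.181e-05 / 2.43e-04 = 3.913894e-13 F
Step 4: C = 391.39 fF

391.39


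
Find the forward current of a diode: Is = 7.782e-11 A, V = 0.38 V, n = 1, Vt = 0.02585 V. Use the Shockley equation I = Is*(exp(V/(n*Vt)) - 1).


Step 1: V/(n*Vt) = 0.38/(1*0.02585) = 14.7002
Step 2: exp(14.7002) = 2.4222e+06
Step 3: I = 7.782e-11 * (2.4222e+06 - 1) = 1.88e-04 A

1.88e-04


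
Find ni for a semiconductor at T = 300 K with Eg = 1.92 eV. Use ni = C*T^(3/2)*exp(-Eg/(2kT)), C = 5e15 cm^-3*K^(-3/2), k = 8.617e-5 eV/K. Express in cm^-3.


Step 1: Compute kT = 8.617e-5 * 300 = 0.025851 eV
Step 2: Exponent = -Eg/(2kT) = -1.92/(2*0.025851) = -37.13589
Step 3: T^(3/2) = 300^1.5 = 5196.15
Step 4: ni = 5e15 * 5196.15 * exp(-37.13589) = 1.94e+03 cm^-3

1.94e+03


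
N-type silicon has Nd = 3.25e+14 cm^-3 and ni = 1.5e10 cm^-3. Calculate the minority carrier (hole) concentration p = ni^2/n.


Step 1: Since Nd >> ni, n ≈ Nd = 3.25e+14 cm^-3
Step 2: p = ni^2 / n = (1.5e10)^2 / 3.25e+14
Step 3: p = 2.25e20 / 3.25e+14 = 6.92e+05 cm^-3

6.92e+05


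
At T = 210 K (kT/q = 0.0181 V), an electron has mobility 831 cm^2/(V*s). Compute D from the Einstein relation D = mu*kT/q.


Step 1: D = mu * (kT/q)
Step 2: D = 831 * 0.0181
Step 3: D = 15.04 cm^2/s

15.04


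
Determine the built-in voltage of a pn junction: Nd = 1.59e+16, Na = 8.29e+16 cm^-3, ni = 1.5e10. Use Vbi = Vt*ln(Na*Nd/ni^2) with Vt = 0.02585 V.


Step 1: Compute Na*Nd/ni^2 = 8.29e+16 * 1.59e+16 / (1.5e10)^2 = 5.8583e+12
Step 2: ln(5.8583e+12) = 29.3989
Step 3: Vbi = 0.02585 * 29.3989 = 0.76 V

0.76


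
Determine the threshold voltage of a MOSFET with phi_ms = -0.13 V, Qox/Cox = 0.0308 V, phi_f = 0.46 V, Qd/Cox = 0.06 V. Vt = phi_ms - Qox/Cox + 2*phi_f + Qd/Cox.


Step 1: Vt = phi_ms - Qox/Cox + 2*phi_f + Qd/Cox
Step 2: Vt = -0.13 - 0.0308 + 2*0.46 + 0.06
Step 3: Vt = -0.13 - 0.0308 + 0.92 + 0.06
Step 4: Vt = 0.8192 V

0.8192


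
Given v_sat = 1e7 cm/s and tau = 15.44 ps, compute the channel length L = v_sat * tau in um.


Step 1: tau in seconds = 15.44 ps * 1e-12 = 1.5440e-11 s
Step 2: L = v_sat * tau = 1e7 * 1.5440e-11 = 1.5440e-04 cm
Step 3: L in um = 1.5440e-04 * 1e4 = 1.544 um

1.544


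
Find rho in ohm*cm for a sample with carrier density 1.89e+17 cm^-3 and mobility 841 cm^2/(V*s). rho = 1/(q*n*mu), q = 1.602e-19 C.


Step 1: sigma = q * n * mu = 1.602e-19 * 1.89e+17 * 841 = 2.54636e+01 S/cm
Step 2: rho = 1 / sigma = 1 / 2.54636e+01 = 0.03927 ohm*cm

0.03927


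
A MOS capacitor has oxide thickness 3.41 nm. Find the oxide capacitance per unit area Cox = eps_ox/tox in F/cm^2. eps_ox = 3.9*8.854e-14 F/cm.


Step 1: eps_ox = 3.9 * 8.854e-14 = 3.45306e-13 F/cm
Step 2: tox in cm = 3.41 nm * 1e-7 = 3.4100e-07 cm
Step 3: Cox = 3.45306e-13 / 3.4100e-07 = 1.01e-06 F/cm^2

1.01e-06


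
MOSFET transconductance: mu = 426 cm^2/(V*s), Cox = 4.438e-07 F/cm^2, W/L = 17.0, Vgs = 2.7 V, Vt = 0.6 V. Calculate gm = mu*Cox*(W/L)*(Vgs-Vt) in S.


Step 1: Vov = Vgs - Vt = 2.7 - 0.6 = 2.1 V
Step 2: gm = mu * Cox * (W/L) * Vov
Step 3: gm = 426 * 4.438e-07 * 17.0 * 2.1 = 6.75e-03 S

6.75e-03


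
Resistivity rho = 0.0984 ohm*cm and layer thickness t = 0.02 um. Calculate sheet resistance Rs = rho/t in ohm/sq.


Step 1: Convert thickness to cm: t = 0.02 um = 2.0000e-06 cm
Step 2: Rs = rho / t = 0.0984 / 2.0000e-06
Step 3: Rs = 49200.0 ohm/sq

49200.0


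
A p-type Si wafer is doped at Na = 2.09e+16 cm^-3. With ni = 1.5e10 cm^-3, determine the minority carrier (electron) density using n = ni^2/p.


Step 1: Majority hole concentration p ≈ Na = 2.09e+16 cm^-3
Step 2: n = ni^2 / Na = (1.5e10)^2 / 2.09e+16
Step 3: n = 1.08e+04 cm^-3

1.08e+04


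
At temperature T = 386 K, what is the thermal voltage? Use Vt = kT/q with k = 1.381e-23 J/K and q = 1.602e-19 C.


Step 1: kT = 1.381e-23 * 386 = 5.33066e-21 J
Step 2: Vt = kT/q = 5.33066e-21 / 1.602e-19
Step 3: Vt = 0.03328 V

0.03328


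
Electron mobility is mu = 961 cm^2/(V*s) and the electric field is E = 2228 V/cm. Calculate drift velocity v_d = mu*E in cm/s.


Step 1: v_d = mu * E
Step 2: v_d = 961 * 2228 = 2141108
Step 3: v_d = 2.14e+06 cm/s

2.14e+06


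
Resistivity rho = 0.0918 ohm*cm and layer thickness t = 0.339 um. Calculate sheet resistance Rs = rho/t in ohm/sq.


Step 1: Convert thickness to cm: t = 0.339 um = 3.3900e-05 cm
Step 2: Rs = rho / t = 0.0918 / 3.3900e-05
Step 3: Rs = 2708.0 ohm/sq

2708.0


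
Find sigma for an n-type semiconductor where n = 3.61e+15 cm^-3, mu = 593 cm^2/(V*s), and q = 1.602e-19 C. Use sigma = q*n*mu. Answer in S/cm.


Step 1: sigma = q * n * mu
Step 2: sigma = 1.602e-19 * 3.61e+15 * 593
Step 3: sigma = 3.429e-01 S/cm

3.429e-01


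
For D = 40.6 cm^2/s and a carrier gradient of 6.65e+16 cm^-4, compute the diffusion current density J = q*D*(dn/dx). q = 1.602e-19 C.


Step 1: J = q * D * (dn/dx)
Step 2: J = 1.602e-19 * 40.6 * 6.65e+16
Step 3: J = 4.33e-01 A/cm^2

4.33e-01


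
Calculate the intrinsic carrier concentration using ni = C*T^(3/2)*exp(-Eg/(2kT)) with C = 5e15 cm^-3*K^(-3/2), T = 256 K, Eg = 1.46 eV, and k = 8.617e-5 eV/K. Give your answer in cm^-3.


Step 1: Compute kT = 8.617e-5 * 256 = 0.02205952 eV
Step 2: Exponent = -Eg/(2kT) = -1.46/(2*0.02205952) = -33.09229
Step 3: T^(3/2) = 256^1.5 = 4096.00
Step 4: ni = 5e15 * 4096.00 * exp(-33.09229) = 8.70e+04 cm^-3

8.70e+04


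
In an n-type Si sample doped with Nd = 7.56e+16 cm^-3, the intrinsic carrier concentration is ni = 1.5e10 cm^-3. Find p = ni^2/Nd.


Step 1: Since Nd >> ni, n ≈ Nd = 7.56e+16 cm^-3
Step 2: p = ni^2 / n = (1.5e10)^2 / 7.56e+16
Step 3: p = 2.25e20 / 7.56e+16 = 2.98e+03 cm^-3

2.98e+03


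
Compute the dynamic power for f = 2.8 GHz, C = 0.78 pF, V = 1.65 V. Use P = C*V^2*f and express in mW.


Step 1: V^2 = 1.65^2 = 2.7225 V^2
Step 2: P = C*V^2*f = 0.78e-12 F * 2.7225 * 2.8e9 Hz
Step 3: P = 5.94594e-03 W
Step 4: P = 5.946 mW

5.946


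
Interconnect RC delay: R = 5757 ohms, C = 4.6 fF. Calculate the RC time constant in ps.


Step 1: tau = R * C
Step 2: tau = 5757 * 4.6 fF = 5757 * 4.6e-15 F
Step 3: tau = 2.64822e-11 s = 26.4822 ps

26.4822


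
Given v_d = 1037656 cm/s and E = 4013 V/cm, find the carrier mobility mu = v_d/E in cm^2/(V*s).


Step 1: mu = v_d / E
Step 2: mu = 1037656 / 4013
Step 3: mu = 258.57 cm^2/(V*s)

258.57


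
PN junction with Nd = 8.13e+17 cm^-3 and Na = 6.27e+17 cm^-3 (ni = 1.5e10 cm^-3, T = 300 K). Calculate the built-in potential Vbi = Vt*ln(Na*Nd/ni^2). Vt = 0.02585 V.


Step 1: Compute Na*Nd/ni^2 = 6.27e+17 * 8.13e+17 / (1.5e10)^2 = 2.2656e+15
Step 2: ln(2.2656e+15) = 35.3566
Step 3: Vbi = 0.02585 * 35.3566 = 0.914 V

0.914


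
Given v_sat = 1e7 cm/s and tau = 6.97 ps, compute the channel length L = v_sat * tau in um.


Step 1: tau in seconds = 6.97 ps * 1e-12 = 6.9700e-12 s
Step 2: L = v_sat * tau = 1e7 * 6.9700e-12 = 6.9700e-05 cm
Step 3: L in um = 6.9700e-05 * 1e4 = 0.697 um

0.697


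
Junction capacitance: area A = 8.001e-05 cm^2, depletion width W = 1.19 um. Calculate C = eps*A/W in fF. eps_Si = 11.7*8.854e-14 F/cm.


Step 1: eps_Si = 11.7 * 8.854e-14 = 1.035918e-12 F/cm
Step 2: W in cm = 1.19 * 1e-4 = 1.19e-04 cm
Step 3: C = 1.035918e-12 * 8.001e-05 / 1.19e-04 = 6.965025e-13 F
Step 4: C = 696.5 fF

696.5


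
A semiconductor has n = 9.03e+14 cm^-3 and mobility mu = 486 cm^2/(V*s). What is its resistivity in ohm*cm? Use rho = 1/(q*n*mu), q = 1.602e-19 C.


Step 1: sigma = q * n * mu = 1.602e-19 * 9.03e+14 * 486 = 7.03051e-02 S/cm
Step 2: rho = 1 / sigma = 1 / 7.03051e-02 = 14.22 ohm*cm

14.22


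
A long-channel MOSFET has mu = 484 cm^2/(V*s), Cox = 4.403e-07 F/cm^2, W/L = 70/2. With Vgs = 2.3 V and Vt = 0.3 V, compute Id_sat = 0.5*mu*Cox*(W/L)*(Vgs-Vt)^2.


Step 1: Overdrive voltage Vov = Vgs - Vt = 2.3 - 0.3 = 2.0 V
Step 2: W/L = 70/2 = 35
Step 3: Id = 0.5 * 484 * 4.403e-07 * 35 * 2.0^2
Step 4: Id = 1.49e-02 A

1.49e-02


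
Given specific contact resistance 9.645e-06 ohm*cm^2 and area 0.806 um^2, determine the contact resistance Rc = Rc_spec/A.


Step 1: Convert area to cm^2: 0.806 um^2 = 8.0600e-09 cm^2
Step 2: Rc = Rc_spec / A = 9.645e-06 / 8.0600e-09
Step 3: Rc = 1.20e+03 ohms

1.20e+03


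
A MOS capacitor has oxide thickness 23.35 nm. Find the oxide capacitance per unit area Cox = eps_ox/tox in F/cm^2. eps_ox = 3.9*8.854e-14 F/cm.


Step 1: eps_ox = 3.9 * 8.854e-14 = 3.45306e-13 F/cm
Step 2: tox in cm = 23.35 nm * 1e-7 = 2.3350e-06 cm
Step 3: Cox = 3.45306e-13 / 2.3350e-06 = 1.48e-07 F/cm^2

1.48e-07


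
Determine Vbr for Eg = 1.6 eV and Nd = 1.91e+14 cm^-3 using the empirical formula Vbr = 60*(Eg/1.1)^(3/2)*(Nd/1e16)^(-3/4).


Step 1: Eg/1.1 = 1.6/1.1 = 1.454545
Step 2: (Eg/1.1)^1.5 = 1.454545^1.5 = 1.754247
Step 3: (Nd/1e16)^(-0.75) = (0.0191)^(-0.75) = 19.463681
Step 4: Vbr = 60 * 1.754247 * 19.463681 = 2048.6 V

2048.6


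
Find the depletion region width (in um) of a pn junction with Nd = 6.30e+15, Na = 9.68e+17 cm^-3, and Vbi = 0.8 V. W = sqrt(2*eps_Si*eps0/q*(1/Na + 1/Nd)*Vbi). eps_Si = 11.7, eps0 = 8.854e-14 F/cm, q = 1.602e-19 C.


Step 1: 1/Na + 1/Nd = 1/9.68e+17 + 1/6.30e+15 = 1.59763e-16
Step 2: 2*eps*eps0/q = 2*11.7*8.854e-14/1.602e-19 = 1.293281e+07
Step 3: W^2 = 1.293281e+07 * 1.59763e-16 * 0.8 = 1.65295e-09
Step 4: W = sqrt(1.65295e-09) = 4.066e-05 cm = 0.4066 um

0.4066


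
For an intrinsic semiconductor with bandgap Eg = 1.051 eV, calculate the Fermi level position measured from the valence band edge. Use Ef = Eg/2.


Step 1: For an intrinsic semiconductor, the Fermi level sits at midgap.
Step 2: Ef = Eg / 2 = 1.051 / 2 = 0.5255 eV

0.5255


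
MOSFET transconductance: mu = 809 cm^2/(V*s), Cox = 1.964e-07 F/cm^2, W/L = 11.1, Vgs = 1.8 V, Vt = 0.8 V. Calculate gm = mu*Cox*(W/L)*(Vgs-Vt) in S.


Step 1: Vov = Vgs - Vt = 1.8 - 0.8 = 1.0 V
Step 2: gm = mu * Cox * (W/L) * Vov
Step 3: gm = 809 * 1.964e-07 * 11.1 * 1.0 = 1.76e-03 S

1.76e-03


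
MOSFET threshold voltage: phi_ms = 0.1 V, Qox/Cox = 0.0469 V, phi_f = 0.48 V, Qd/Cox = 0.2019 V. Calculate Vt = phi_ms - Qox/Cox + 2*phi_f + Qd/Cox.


Step 1: Vt = phi_ms - Qox/Cox + 2*phi_f + Qd/Cox
Step 2: Vt = 0.1 - 0.0469 + 2*0.48 + 0.2019
Step 3: Vt = 0.1 - 0.0469 + 0.96 + 0.2019
Step 4: Vt = 1.215 V

1.215


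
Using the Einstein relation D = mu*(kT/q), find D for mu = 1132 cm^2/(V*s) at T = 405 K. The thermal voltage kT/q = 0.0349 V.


Step 1: D = mu * (kT/q)
Step 2: D = 1132 * 0.0349
Step 3: D = 39.51 cm^2/s

39.51


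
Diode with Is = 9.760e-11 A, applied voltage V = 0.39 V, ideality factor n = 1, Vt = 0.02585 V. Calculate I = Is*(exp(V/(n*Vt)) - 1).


Step 1: V/(n*Vt) = 0.39/(1*0.02585) = 15.0870
Step 2: exp(15.0870) = 3.5662e+06
Step 3: I = 9.760e-11 * (3.5662e+06 - 1) = 3.48e-04 A

3.48e-04


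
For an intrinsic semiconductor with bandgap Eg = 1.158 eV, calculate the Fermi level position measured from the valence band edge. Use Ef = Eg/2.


Step 1: For an intrinsic semiconductor, the Fermi level sits at midgap.
Step 2: Ef = Eg / 2 = 1.158 / 2 = 0.579 eV

0.579


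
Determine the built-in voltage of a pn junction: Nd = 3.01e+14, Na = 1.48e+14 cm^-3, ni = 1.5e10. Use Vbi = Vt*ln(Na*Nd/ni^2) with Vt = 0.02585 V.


Step 1: Compute Na*Nd/ni^2 = 1.48e+14 * 3.01e+14 / (1.5e10)^2 = 1.9799e+08
Step 2: ln(1.9799e+08) = 19.1037
Step 3: Vbi = 0.02585 * 19.1037 = 0.494 V

0.494


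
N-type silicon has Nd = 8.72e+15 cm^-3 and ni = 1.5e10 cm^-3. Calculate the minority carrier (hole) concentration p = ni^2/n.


Step 1: Since Nd >> ni, n ≈ Nd = 8.72e+15 cm^-3
Step 2: p = ni^2 / n = (1.5e10)^2 / 8.72e+15
Step 3: p = 2.25e20 / 8.72e+15 = 2.58e+04 cm^-3

2.58e+04


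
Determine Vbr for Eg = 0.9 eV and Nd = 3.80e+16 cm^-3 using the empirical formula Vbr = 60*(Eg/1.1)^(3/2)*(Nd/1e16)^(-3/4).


Step 1: Eg/1.1 = 0.9/1.1 = 0.818182
Step 2: (Eg/1.1)^1.5 = 0.818182^1.5 = 0.740074
Step 3: (Nd/1e16)^(-0.75) = (3.8)^(-0.75) = 0.367420
Step 4: Vbr = 60 * 0.740074 * 0.367420 = 16.3 V

16.3


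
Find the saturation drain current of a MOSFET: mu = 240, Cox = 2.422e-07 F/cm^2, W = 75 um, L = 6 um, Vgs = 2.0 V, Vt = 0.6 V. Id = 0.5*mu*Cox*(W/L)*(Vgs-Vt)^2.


Step 1: Overdrive voltage Vov = Vgs - Vt = 2.0 - 0.6 = 1.4 V
Step 2: W/L = 75/6 = 12.5
Step 3: Id = 0.5 * 240 * 2.422e-07 * 12.5 * 1.4^2
Step 4: Id = 7.12e-04 A

7.12e-04


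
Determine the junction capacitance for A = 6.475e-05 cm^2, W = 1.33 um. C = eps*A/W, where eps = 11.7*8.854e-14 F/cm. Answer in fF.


Step 1: eps_Si = 11.7 * 8.854e-14 = 1.035918e-12 F/cm
Step 2: W in cm = 1.33 * 1e-4 = 1.33e-04 cm
Step 3: C = 1.035918e-12 * 6.475e-05 / 1.33e-04 = 5.043285e-13 F
Step 4: C = 504.33 fF

504.33


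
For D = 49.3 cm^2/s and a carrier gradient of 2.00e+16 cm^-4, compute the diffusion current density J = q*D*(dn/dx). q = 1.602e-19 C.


Step 1: J = q * D * (dn/dx)
Step 2: J = 1.602e-19 * 49.3 * 2.00e+16
Step 3: J = 1.58e-01 A/cm^2

1.58e-01


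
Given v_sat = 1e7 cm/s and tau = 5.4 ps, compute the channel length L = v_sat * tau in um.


Step 1: tau in seconds = 5.4 ps * 1e-12 = 5.4000e-12 s
Step 2: L = v_sat * tau = 1e7 * 5.4000e-12 = 5.4000e-05 cm
Step 3: L in um = 5.4000e-05 * 1e4 = 0.54 um

0.54


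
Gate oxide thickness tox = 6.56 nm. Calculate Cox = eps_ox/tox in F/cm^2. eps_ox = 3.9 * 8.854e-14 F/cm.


Step 1: eps_ox = 3.9 * 8.854e-14 = 3.45306e-13 F/cm
Step 2: tox in cm = 6.56 nm * 1e-7 = 6.5600e-07 cm
Step 3: Cox = 3.45306e-13 / 6.5600e-07 = 5.26e-07 F/cm^2

5.26e-07


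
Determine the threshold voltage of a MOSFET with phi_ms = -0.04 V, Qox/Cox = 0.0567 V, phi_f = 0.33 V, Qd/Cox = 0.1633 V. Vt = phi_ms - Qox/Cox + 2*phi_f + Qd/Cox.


Step 1: Vt = phi_ms - Qox/Cox + 2*phi_f + Qd/Cox
Step 2: Vt = -0.04 - 0.0567 + 2*0.33 + 0.1633
Step 3: Vt = -0.04 - 0.0567 + 0.66 + 0.1633
Step 4: Vt = 0.7266 V

0.7266


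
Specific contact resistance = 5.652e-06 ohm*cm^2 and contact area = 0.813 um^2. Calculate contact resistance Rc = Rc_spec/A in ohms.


Step 1: Convert area to cm^2: 0.813 um^2 = 8.1300e-09 cm^2
Step 2: Rc = Rc_spec / A = 5.652e-06 / 8.1300e-09
Step 3: Rc = 6.95e+02 ohms

6.95e+02


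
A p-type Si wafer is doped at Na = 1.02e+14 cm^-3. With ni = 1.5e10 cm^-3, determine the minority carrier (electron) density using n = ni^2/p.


Step 1: Majority hole concentration p ≈ Na = 1.02e+14 cm^-3
Step 2: n = ni^2 / Na = (1.5e10)^2 / 1.02e+14
Step 3: n = 2.21e+06 cm^-3

2.21e+06


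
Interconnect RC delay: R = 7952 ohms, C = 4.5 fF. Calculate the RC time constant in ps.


Step 1: tau = R * C
Step 2: tau = 7952 * 4.5 fF = 7952 * 4.5e-15 F
Step 3: tau = 3.5784e-11 s = 35.784 ps

35.784


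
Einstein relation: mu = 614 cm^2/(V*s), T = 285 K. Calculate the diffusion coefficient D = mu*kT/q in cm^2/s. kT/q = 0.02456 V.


Step 1: D = mu * (kT/q)
Step 2: D = 614 * 0.02456
Step 3: D = 15.08 cm^2/s

15.08


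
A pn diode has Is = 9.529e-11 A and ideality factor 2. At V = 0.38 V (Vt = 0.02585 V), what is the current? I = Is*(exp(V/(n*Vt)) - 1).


Step 1: V/(n*Vt) = 0.38/(2*0.02585) = 7.3501
Step 2: exp(7.3501) = 1.5564e+03
Step 3: I = 9.529e-11 * (1.5564e+03 - 1) = 1.48e-07 A

1.48e-07


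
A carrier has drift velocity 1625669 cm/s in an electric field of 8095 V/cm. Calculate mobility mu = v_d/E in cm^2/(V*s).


Step 1: mu = v_d / E
Step 2: mu = 1625669 / 8095
Step 3: mu = 200.82 cm^2/(V*s)

200.82


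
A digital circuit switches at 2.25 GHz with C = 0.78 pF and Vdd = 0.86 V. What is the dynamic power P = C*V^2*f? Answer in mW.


Step 1: V^2 = 0.86^2 = 0.7396 V^2
Step 2: P = C*V^2*f = 0.78e-12 F * 0.7396 * 2.25e9 Hz
Step 3: P = 1.297998e-03 W
Step 4: P = 1.298 mW

1.298


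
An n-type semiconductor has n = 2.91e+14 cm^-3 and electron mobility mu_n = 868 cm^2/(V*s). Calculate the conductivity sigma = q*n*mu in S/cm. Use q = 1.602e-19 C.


Step 1: sigma = q * n * mu
Step 2: sigma = 1.602e-19 * 2.91e+14 * 868
Step 3: sigma = 4.046e-02 S/cm

4.046e-02


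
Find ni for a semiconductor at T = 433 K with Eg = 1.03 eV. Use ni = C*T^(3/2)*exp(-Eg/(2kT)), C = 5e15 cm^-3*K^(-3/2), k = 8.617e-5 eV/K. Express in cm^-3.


Step 1: Compute kT = 8.617e-5 * 433 = 0.03731161 eV
Step 2: Exponent = -Eg/(2kT) = -1.03/(2*0.03731161) = -13.80267
Step 3: T^(3/2) = 433^1.5 = 9010.15
Step 4: ni = 5e15 * 9010.15 * exp(-13.80267) = 4.56e+13 cm^-3

4.56e+13


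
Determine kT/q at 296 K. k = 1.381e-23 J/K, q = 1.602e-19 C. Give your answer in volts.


Step 1: kT = 1.381e-23 * 296 = 4.08776e-21 J
Step 2: Vt = kT/q = 4.08776e-21 / 1.602e-19
Step 3: Vt = 0.02552 V

0.02552


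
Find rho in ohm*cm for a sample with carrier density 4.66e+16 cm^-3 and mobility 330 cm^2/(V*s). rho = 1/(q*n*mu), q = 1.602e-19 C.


Step 1: sigma = q * n * mu = 1.602e-19 * 4.66e+16 * 330 = 2.46356e+00 S/cm
Step 2: rho = 1 / sigma = 1 / 2.46356e+00 = 0.4059 ohm*cm

0.4059


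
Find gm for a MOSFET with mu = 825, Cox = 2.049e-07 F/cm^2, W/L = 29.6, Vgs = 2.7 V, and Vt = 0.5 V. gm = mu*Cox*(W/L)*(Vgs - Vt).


Step 1: Vov = Vgs - Vt = 2.7 - 0.5 = 2.2 V
Step 2: gm = mu * Cox * (W/L) * Vov
Step 3: gm = 825 * 2.049e-07 * 29.6 * 2.2 = 1.10e-02 S

1.10e-02


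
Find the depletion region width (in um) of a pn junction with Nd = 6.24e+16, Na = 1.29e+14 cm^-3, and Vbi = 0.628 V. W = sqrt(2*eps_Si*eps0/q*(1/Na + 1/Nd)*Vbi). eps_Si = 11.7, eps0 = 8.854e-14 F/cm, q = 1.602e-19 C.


Step 1: 1/Na + 1/Nd = 1/1.29e+14 + 1/6.24e+16 = 7.76796e-15
Step 2: 2*eps*eps0/q = 2*11.7*8.854e-14/1.602e-19 = 1.293281e+07
Step 3: W^2 = 1.293281e+07 * 7.76796e-15 * 0.628 = 6.30899e-08
Step 4: W = sqrt(6.30899e-08) = 2.512e-04 cm = 2.512 um

2.512


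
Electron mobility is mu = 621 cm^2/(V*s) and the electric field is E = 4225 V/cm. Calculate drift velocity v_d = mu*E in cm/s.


Step 1: v_d = mu * E
Step 2: v_d = 621 * 4225 = 2623725
Step 3: v_d = 2.62e+06 cm/s

2.62e+06


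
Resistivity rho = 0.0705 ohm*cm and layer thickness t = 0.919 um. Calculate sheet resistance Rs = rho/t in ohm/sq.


Step 1: Convert thickness to cm: t = 0.919 um = 9.1900e-05 cm
Step 2: Rs = rho / t = 0.0705 / 9.1900e-05
Step 3: Rs = 767.1 ohm/sq

767.1


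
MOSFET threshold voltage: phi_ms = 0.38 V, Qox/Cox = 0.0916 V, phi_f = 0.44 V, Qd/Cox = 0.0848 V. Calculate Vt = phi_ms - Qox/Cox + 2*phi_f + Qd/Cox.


Step 1: Vt = phi_ms - Qox/Cox + 2*phi_f + Qd/Cox
Step 2: Vt = 0.38 - 0.0916 + 2*0.44 + 0.0848
Step 3: Vt = 0.38 - 0.0916 + 0.88 + 0.0848
Step 4: Vt = 1.2532 V

1.2532


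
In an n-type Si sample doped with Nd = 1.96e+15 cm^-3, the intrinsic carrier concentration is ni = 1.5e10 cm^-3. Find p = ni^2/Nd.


Step 1: Since Nd >> ni, n ≈ Nd = 1.96e+15 cm^-3
Step 2: p = ni^2 / n = (1.5e10)^2 / 1.96e+15
Step 3: p = 2.25e20 / 1.96e+15 = 1.15e+05 cm^-3

1.15e+05


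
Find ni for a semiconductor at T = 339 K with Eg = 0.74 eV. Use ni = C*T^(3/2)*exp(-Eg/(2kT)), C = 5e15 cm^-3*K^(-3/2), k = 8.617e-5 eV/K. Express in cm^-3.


Step 1: Compute kT = 8.617e-5 * 339 = 0.02921163 eV
Step 2: Exponent = -Eg/(2kT) = -0.74/(2*0.02921163) = -12.66619
Step 3: T^(3/2) = 339^1.5 = 6241.65
Step 4: ni = 5e15 * 6241.65 * exp(-12.66619) = 9.85e+13 cm^-3

9.85e+13


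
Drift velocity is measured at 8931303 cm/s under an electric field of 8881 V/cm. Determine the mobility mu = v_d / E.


Step 1: mu = v_d / E
Step 2: mu = 8931303 / 8881
Step 3: mu = 1005.66 cm^2/(V*s)

1005.66


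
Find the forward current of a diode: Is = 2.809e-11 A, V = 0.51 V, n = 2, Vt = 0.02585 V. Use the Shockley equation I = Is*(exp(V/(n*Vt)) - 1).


Step 1: V/(n*Vt) = 0.51/(2*0.02585) = 9.8646
Step 2: exp(9.8646) = 1.9237e+04
Step 3: I = 2.809e-11 * (1.9237e+04 - 1) = 5.40e-07 A

5.40e-07


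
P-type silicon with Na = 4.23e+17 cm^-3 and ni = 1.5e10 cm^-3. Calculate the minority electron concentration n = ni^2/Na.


Step 1: Majority hole concentration p ≈ Na = 4.23e+17 cm^-3
Step 2: n = ni^2 / Na = (1.5e10)^2 / 4.23e+17
Step 3: n = 5.32e+02 cm^-3

5.32e+02


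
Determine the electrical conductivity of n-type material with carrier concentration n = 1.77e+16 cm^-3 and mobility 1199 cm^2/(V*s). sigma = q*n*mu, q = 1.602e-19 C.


Step 1: sigma = q * n * mu
Step 2: sigma = 1.602e-19 * 1.77e+16 * 1199
Step 3: sigma = 3.400e+00 S/cm

3.400e+00


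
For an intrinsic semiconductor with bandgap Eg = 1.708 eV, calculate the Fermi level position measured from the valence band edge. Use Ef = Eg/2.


Step 1: For an intrinsic semiconductor, the Fermi level sits at midgap.
Step 2: Ef = Eg / 2 = 1.708 / 2 = 0.854 eV

0.854


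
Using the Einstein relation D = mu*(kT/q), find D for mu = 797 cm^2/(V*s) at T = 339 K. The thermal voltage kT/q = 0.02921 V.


Step 1: D = mu * (kT/q)
Step 2: D = 797 * 0.02921
Step 3: D = 23.28 cm^2/s

23.28


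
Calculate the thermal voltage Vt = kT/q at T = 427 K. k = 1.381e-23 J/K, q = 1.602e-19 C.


Step 1: kT = 1.381e-23 * 427 = 5.89687e-21 J
Step 2: Vt = kT/q = 5.89687e-21 / 1.602e-19
Step 3: Vt = 0.03681 V

0.03681


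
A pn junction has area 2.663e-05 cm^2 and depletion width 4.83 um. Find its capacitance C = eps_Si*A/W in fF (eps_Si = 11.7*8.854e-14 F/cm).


Step 1: eps_Si = 11.7 * 8.854e-14 = 1.035918e-12 F/cm
Step 2: W in cm = 4.83 * 1e-4 = 4.83e-04 cm
Step 3: C = 1.035918e-12 * 2.663e-05 / 4.83e-04 = 5.711490e-14 F
Step 4: C = 57.11 fF

57.11


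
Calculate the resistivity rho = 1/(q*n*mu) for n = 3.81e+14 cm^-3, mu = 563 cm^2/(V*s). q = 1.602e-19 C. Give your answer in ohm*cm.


Step 1: sigma = q * n * mu = 1.602e-19 * 3.81e+14 * 563 = 3.43634e-02 S/cm
Step 2: rho = 1 / sigma = 1 / 3.43634e-02 = 29.1 ohm*cm

29.1


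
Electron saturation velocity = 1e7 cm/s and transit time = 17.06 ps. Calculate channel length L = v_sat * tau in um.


Step 1: tau in seconds = 17.06 ps * 1e-12 = 1.7060e-11 s
Step 2: L = v_sat * tau = 1e7 * 1.7060e-11 = 1.7060e-04 cm
Step 3: L in um = 1.7060e-04 * 1e4 = 1.706 um

1.706


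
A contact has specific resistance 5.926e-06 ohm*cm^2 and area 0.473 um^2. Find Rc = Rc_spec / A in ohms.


Step 1: Convert area to cm^2: 0.473 um^2 = 4.7300e-09 cm^2
Step 2: Rc = Rc_spec / A = 5.926e-06 / 4.7300e-09
Step 3: Rc = 1.25e+03 ohms

1.25e+03


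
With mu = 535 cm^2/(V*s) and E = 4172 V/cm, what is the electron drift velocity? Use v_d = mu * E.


Step 1: v_d = mu * E
Step 2: v_d = 535 * 4172 = 2232020
Step 3: v_d = 2.23e+06 cm/s

2.23e+06


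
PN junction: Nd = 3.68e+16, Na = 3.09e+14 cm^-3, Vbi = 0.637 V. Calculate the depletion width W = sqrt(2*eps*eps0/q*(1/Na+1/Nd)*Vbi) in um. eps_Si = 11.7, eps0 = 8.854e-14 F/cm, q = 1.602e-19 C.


Step 1: 1/Na + 1/Nd = 1/3.09e+14 + 1/3.68e+16 = 3.26342e-15
Step 2: 2*eps*eps0/q = 2*11.7*8.854e-14/1.602e-19 = 1.293281e+07
Step 3: W^2 = 1.293281e+07 * 3.26342e-15 * 0.637 = 2.68847e-08
Step 4: W = sqrt(2.68847e-08) = 1.640e-04 cm = 1.64 um

1.64


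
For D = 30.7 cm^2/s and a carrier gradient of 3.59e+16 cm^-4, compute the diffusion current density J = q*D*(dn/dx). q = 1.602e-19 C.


Step 1: J = q * D * (dn/dx)
Step 2: J = 1.602e-19 * 30.7 * 3.59e+16
Step 3: J = 1.77e-01 A/cm^2

1.77e-01


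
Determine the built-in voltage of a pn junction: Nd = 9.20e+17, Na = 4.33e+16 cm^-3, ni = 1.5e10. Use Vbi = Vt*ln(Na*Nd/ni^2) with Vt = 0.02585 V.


Step 1: Compute Na*Nd/ni^2 = 4.33e+16 * 9.20e+17 / (1.5e10)^2 = 1.7705e+14
Step 2: ln(1.7705e+14) = 32.8075
Step 3: Vbi = 0.02585 * 32.8075 = 0.848 V

0.848


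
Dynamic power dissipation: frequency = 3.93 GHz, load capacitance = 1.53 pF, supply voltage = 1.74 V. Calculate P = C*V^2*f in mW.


Step 1: V^2 = 1.74^2 = 3.0276 V^2
Step 2: P = C*V^2*f = 1.53e-12 F * 3.0276 * 3.93e9 Hz
Step 3: P = 1.820465604e-02 W
Step 4: P = 18.205 mW

18.205


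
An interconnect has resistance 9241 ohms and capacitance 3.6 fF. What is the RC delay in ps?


Step 1: tau = R * C
Step 2: tau = 9241 * 3.6 fF = 9241 * 3.6e-15 F
Step 3: tau = 3.32676e-11 s = 33.2676 ps

33.2676


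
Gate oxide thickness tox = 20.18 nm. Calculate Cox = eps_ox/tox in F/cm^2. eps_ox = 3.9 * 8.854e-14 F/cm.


Step 1: eps_ox = 3.9 * 8.854e-14 = 3.45306e-13 F/cm
Step 2: tox in cm = 20.18 nm * 1e-7 = 2.0180e-06 cm
Step 3: Cox = 3.45306e-13 / 2.0180e-06 = 1.71e-07 F/cm^2

1.71e-07


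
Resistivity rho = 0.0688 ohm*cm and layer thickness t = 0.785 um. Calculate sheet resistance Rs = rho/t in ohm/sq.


Step 1: Convert thickness to cm: t = 0.785 um = 7.8500e-05 cm
Step 2: Rs = rho / t = 0.0688 / 7.8500e-05
Step 3: Rs = 876.4 ohm/sq

876.4


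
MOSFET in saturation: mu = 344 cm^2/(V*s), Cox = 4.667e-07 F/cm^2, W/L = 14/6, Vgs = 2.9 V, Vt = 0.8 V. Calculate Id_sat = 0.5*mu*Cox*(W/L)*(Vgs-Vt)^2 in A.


Step 1: Overdrive voltage Vov = Vgs - Vt = 2.9 - 0.8 = 2.1 V
Step 2: W/L = 14/6 = 2.33333
Step 3: Id = 0.5 * 344 * 4.667e-07 * 2.33333 * 2.1^2
Step 4: Id = 8.26e-04 A

8.26e-04


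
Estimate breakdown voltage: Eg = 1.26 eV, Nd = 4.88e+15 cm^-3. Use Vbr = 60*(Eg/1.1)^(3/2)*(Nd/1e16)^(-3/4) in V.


Step 1: Eg/1.1 = 1.26/1.1 = 1.145455
Step 2: (Eg/1.1)^1.5 = 1.145455^1.5 = 1.225934
Step 3: (Nd/1e16)^(-0.75) = (0.488)^(-0.75) = 1.712715
Step 4: Vbr = 60 * 1.225934 * 1.712715 = 126.0 V

126.0


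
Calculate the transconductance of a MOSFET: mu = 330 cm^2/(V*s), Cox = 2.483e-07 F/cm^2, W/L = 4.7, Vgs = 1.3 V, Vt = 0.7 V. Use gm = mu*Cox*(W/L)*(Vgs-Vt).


Step 1: Vov = Vgs - Vt = 1.3 - 0.7 = 0.6 V
Step 2: gm = mu * Cox * (W/L) * Vov
Step 3: gm = 330 * 2.483e-07 * 4.7 * 0.6 = 2.31e-04 S

2.31e-04


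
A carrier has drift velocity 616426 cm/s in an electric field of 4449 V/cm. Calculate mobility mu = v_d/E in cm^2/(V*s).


Step 1: mu = v_d / E
Step 2: mu = 616426 / 4449
Step 3: mu = 138.55 cm^2/(V*s)

138.55


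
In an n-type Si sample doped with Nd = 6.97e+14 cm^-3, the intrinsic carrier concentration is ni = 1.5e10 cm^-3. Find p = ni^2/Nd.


Step 1: Since Nd >> ni, n ≈ Nd = 6.97e+14 cm^-3
Step 2: p = ni^2 / n = (1.5e10)^2 / 6.97e+14
Step 3: p = 2.25e20 / 6.97e+14 = 3.23e+05 cm^-3

3.23e+05


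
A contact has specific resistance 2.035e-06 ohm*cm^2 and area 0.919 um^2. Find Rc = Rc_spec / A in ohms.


Step 1: Convert area to cm^2: 0.919 um^2 = 9.1900e-09 cm^2
Step 2: Rc = Rc_spec / A = 2.035e-06 / 9.1900e-09
Step 3: Rc = 2.21e+02 ohms

2.21e+02


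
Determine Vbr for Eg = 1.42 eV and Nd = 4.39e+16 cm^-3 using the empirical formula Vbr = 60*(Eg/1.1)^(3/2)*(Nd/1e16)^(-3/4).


Step 1: Eg/1.1 = 1.42/1.1 = 1.290909
Step 2: (Eg/1.1)^1.5 = 1.290909^1.5 = 1.466707
Step 3: (Nd/1e16)^(-0.75) = (4.39)^(-0.75) = 0.329725
Step 4: Vbr = 60 * 1.466707 * 0.329725 = 29.0 V

29.0


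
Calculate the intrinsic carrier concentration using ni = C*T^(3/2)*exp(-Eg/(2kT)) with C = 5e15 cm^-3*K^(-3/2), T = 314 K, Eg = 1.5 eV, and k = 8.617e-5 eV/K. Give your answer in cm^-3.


Step 1: Compute kT = 8.617e-5 * 314 = 0.02705738 eV
Step 2: Exponent = -Eg/(2kT) = -1.5/(2*0.02705738) = -27.71887
Step 3: T^(3/2) = 314^1.5 = 5564.09
Step 4: ni = 5e15 * 5564.09 * exp(-27.71887) = 2.55e+07 cm^-3

2.55e+07


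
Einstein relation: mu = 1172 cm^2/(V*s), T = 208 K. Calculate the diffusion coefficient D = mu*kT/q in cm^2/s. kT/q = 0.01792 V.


Step 1: D = mu * (kT/q)
Step 2: D = 1172 * 0.01792
Step 3: D = 21.0 cm^2/s

21.0


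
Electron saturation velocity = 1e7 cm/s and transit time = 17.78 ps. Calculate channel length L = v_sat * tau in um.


Step 1: tau in seconds = 17.78 ps * 1e-12 = 1.7780e-11 s
Step 2: L = v_sat * tau = 1e7 * 1.7780e-11 = 1.7780e-04 cm
Step 3: L in um = 1.7780e-04 * 1e4 = 1.778 um

1.778


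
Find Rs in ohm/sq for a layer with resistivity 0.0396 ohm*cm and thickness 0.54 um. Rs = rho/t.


Step 1: Convert thickness to cm: t = 0.54 um = 5.4000e-05 cm
Step 2: Rs = rho / t = 0.0396 / 5.4000e-05
Step 3: Rs = 733.3 ohm/sq

733.3


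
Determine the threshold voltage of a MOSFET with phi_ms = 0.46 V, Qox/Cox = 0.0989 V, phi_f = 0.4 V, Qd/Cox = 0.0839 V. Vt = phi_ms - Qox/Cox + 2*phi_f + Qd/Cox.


Step 1: Vt = phi_ms - Qox/Cox + 2*phi_f + Qd/Cox
Step 2: Vt = 0.46 - 0.0989 + 2*0.4 + 0.0839
Step 3: Vt = 0.46 - 0.0989 + 0.8 + 0.0839
Step 4: Vt = 1.245 V

1.245


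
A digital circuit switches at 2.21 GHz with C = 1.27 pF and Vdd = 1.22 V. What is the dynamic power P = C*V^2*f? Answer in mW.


Step 1: V^2 = 1.22^2 = 1.4884 V^2
Step 2: P = C*V^2*f = 1.27e-12 F * 1.4884 * 2.21e9 Hz
Step 3: P = 4.17749228e-03 W
Step 4: P = 4.177 mW

4.177


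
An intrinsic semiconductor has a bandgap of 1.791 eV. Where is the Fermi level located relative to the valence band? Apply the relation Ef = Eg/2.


Step 1: For an intrinsic semiconductor, the Fermi level sits at midgap.
Step 2: Ef = Eg / 2 = 1.791 / 2 = 0.8955 eV

0.8955


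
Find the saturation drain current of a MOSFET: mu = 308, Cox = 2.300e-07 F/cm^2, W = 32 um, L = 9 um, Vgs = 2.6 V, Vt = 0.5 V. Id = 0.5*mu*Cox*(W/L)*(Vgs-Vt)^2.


Step 1: Overdrive voltage Vov = Vgs - Vt = 2.6 - 0.5 = 2.1 V
Step 2: W/L = 32/9 = 3.55556
Step 3: Id = 0.5 * 308 * 2.300e-07 * 3.55556 * 2.1^2
Step 4: Id = 5.55e-04 A

5.55e-04


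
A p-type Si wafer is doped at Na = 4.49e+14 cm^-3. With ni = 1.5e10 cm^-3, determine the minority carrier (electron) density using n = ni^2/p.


Step 1: Majority hole concentration p ≈ Na = 4.49e+14 cm^-3
Step 2: n = ni^2 / Na = (1.5e10)^2 / 4.49e+14
Step 3: n = 5.01e+05 cm^-3

5.01e+05


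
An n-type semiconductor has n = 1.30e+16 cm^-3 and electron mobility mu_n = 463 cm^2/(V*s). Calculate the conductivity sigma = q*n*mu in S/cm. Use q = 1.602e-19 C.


Step 1: sigma = q * n * mu
Step 2: sigma = 1.602e-19 * 1.30e+16 * 463
Step 3: sigma = 9.642e-01 S/cm

9.642e-01


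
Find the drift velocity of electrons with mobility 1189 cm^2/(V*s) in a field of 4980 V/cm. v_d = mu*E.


Step 1: v_d = mu * E
Step 2: v_d = 1189 * 4980 = 5921220
Step 3: v_d = 5.92e+06 cm/s

5.92e+06
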